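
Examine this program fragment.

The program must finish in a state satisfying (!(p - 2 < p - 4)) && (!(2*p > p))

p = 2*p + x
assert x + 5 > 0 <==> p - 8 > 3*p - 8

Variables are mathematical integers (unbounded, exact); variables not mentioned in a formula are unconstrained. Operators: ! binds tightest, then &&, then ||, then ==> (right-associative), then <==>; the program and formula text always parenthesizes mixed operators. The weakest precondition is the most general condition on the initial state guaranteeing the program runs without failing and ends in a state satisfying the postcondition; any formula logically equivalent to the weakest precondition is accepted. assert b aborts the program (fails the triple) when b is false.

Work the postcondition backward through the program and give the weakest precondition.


Working backward. After the program, the postcondition (!(p - 2 < p - 4)) && (!(2*p > p)) must hold; in canonical form it is !(p > 0).
Before assert x + 5 > 0 <==> p - 8 > 3*p - 8: (x > -5 <==> 2*p < 0) && (!(p > 0))
Before p := 2*p + x: (x > -5 <==> 4*p + 2*x < 0) && (!(2*p + x > 0))
Answer: WP = (x > -5 <==> 4*p + 2*x < 0) && (!(2*p + x > 0))


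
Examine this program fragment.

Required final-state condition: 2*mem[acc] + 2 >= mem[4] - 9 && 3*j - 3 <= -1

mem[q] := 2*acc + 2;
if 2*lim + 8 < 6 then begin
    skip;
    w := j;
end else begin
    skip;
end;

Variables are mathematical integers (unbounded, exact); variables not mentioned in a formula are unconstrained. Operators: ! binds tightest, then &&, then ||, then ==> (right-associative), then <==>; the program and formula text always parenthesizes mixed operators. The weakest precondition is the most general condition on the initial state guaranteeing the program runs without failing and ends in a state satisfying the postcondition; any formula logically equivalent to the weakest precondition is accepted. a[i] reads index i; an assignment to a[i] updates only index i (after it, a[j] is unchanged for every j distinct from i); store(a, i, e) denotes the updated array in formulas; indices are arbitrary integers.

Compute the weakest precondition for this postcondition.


Working backward. After the program, the postcondition 2*mem[acc] + 2 >= mem[4] - 9 && 3*j - 3 <= -1 must hold; in canonical form it is 2*mem[acc] >= mem[4] - 11 && 3*j <= 2.
Then branch requires 2*mem[acc] >= mem[4] - 11 && 3*j <= 2; else branch requires 2*mem[acc] >= mem[4] - 11 && 3*j <= 2.
Before the if: (2*lim < -2 ==> (2*mem[acc] >= mem[4] - 11 && 3*j <= 2)) && ((!(2*lim < -2)) ==> (2*mem[acc] >= mem[4] - 11 && 3*j <= 2))
Before mem[q] := 2*acc + 2: (2*lim < -2 ==> (2*store(mem, q, 2*acc + 2)[acc] >= store(mem, q, 2*acc + 2)[4] - 11 && 3*j <= 2)) && ((!(2*lim < -2)) ==> (2*store(mem, q, 2*acc + 2)[acc] >= store(mem, q, 2*acc + 2)[4] - 11 && 3*j <= 2))
Answer: WP = (2*lim < -2 ==> (2*store(mem, q, 2*acc + 2)[acc] >= store(mem, q, 2*acc + 2)[4] - 11 && 3*j <= 2)) && ((!(2*lim < -2)) ==> (2*store(mem, q, 2*acc + 2)[acc] >= store(mem, q, 2*acc + 2)[4] - 11 && 3*j <= 2))


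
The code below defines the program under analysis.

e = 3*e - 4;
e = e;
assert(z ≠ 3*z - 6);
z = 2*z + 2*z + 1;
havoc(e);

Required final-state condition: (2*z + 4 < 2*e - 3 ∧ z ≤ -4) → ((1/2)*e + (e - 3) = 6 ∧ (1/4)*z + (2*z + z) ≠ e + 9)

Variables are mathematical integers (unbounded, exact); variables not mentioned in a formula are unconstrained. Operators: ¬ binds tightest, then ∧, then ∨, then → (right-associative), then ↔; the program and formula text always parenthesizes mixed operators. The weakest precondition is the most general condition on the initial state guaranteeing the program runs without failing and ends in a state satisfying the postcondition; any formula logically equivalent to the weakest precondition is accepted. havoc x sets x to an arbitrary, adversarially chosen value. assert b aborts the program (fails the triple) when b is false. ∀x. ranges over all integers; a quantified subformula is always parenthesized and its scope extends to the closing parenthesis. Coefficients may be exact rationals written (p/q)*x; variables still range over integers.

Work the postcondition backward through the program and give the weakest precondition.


Working backward. After the program, the postcondition (2*z + 4 < 2*e - 3 ∧ z ≤ -4) → ((1/2)*e + (e - 3) = 6 ∧ (1/4)*z + (2*z + z) ≠ e + 9) must hold; in canonical form it is (2*z < 2*e - 7 ∧ z ≤ -4) → ((3/2)*e = 9 ∧ (13/4)*z ≠ e + 9).
Before havoc e: ∀e_1. ((2*z < 2*e_1 - 7 ∧ z ≤ -4) → ((3/2)*e_1 = 9 ∧ (13/4)*z ≠ e_1 + 9))
Before z := 2*z + 2*z + 1: ∀e_1. ((8*z < 2*e_1 - 9 ∧ 4*z ≤ -5) → ((3/2)*e_1 = 9 ∧ 13*z ≠ e_1 + 23/4))
Before assert z ≠ 3*z - 6: 2*z ≠ 6 ∧ (∀e_1. ((8*z < 2*e_1 - 9 ∧ 4*z ≤ -5) → ((3/2)*e_1 = 9 ∧ 13*z ≠ e_1 + 23/4)))
Before e := e: 2*z ≠ 6 ∧ (∀e_1. ((8*z < 2*e_1 - 9 ∧ 4*z ≤ -5) → ((3/2)*e_1 = 9 ∧ 13*z ≠ e_1 + 23/4)))
Before e := 3*e - 4: 2*z ≠ 6 ∧ (∀e_1. ((8*z < 2*e_1 - 9 ∧ 4*z ≤ -5) → ((3/2)*e_1 = 9 ∧ 13*z ≠ e_1 + 23/4)))
Answer: WP = 2*z ≠ 6 ∧ (∀e_1. ((8*z < 2*e_1 - 9 ∧ 4*z ≤ -5) → ((3/2)*e_1 = 9 ∧ 13*z ≠ e_1 + 23/4)))


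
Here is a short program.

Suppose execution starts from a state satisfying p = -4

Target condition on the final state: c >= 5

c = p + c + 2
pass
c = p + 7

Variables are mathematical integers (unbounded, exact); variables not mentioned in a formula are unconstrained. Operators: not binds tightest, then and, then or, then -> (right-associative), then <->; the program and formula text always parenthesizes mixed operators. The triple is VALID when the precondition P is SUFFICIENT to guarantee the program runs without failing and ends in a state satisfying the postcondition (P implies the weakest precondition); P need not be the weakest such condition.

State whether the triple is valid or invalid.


Working backward. After the program, c >= 5 must hold.
Before c := p + 7: p >= -2
Before skip: p >= -2
Before c := p + c + 2: p >= -2
The weakest precondition is p >= -2.
Check whether p = -4 implies it.
Countermodel: at the initial state p = -4, the precondition holds but the weakest precondition fails.
Answer: invalid


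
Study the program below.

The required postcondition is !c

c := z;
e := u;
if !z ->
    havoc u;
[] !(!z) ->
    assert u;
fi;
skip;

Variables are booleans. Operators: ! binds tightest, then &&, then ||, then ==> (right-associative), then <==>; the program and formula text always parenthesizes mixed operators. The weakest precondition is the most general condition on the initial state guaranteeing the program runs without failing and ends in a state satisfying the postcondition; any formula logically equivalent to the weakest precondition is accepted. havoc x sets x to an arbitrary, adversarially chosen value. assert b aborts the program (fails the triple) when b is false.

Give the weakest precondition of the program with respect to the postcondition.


Working backward. After the program, !c must hold.
Before skip: !c
Then branch requires !c; else branch requires u && (!c).
Before the if: ((!z) ==> (!c)) && (z ==> (u && (!c)))
Before e := u: ((!z) ==> (!c)) && (z ==> (u && (!c)))
Before c := z: z ==> (u && (!z))
Answer: WP = z ==> (u && (!z))


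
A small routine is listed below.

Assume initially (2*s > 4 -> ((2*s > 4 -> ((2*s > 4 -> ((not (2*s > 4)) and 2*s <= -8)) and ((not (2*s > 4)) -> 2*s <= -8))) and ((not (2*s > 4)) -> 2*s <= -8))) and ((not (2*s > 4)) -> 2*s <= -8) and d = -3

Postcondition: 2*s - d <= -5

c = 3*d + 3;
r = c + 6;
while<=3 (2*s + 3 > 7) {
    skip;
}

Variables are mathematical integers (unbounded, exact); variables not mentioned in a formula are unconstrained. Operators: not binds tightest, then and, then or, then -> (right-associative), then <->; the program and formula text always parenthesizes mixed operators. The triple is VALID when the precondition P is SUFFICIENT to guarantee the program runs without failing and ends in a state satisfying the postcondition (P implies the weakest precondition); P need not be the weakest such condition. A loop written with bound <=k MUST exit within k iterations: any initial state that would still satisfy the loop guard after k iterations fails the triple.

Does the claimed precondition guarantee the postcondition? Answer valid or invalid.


Working backward. After the program, the postcondition 2*s - d <= -5 must hold; in canonical form it is 2*s <= d - 5.
Before the loop (bound <=3), unroll the exhaustion recursion (WP_0 = exit-now case; WP_j = one more guarded iteration, up to j = 3):
  WP_0: (not (2*s > 4)) and 2*s <= d - 5
  WP_1: (2*s > 4 -> ((not (2*s > 4)) and 2*s <= d - 5)) and ((not (2*s > 4)) -> 2*s <= d - 5)
  WP_2: (2*s > 4 -> ((2*s > 4 -> ((not (2*s > 4)) and 2*s <= d - 5)) and ((not (2*s > 4)) -> 2*s <= d - 5))) and ((not (2*s > 4)) -> 2*s <= d - 5)
  WP_3: (2*s > 4 -> ((2*s > 4 -> ((2*s > 4 -> ((not (2*s > 4)) and 2*s <= d - 5)) and ((not (2*s > 4)) -> 2*s <= d - 5))) and ((not (2*s > 4)) -> 2*s <= d - 5))) and ((not (2*s > 4)) -> 2*s <= d - 5)
So before the loop: (2*s > 4 -> ((2*s > 4 -> ((2*s > 4 -> ((not (2*s > 4)) and 2*s <= d - 5)) and ((not (2*s > 4)) -> 2*s <= d - 5))) and ((not (2*s > 4)) -> 2*s <= d - 5))) and ((not (2*s > 4)) -> 2*s <= d - 5)
Before r := c + 6: (2*s > 4 -> ((2*s > 4 -> ((2*s > 4 -> ((not (2*s > 4)) and 2*s <= d - 5)) and ((not (2*s > 4)) -> 2*s <= d - 5))) and ((not (2*s > 4)) -> 2*s <= d - 5))) and ((not (2*s > 4)) -> 2*s <= d - 5)
Before c := 3*d + 3: (2*s > 4 -> ((2*s > 4 -> ((2*s > 4 -> ((not (2*s > 4)) and 2*s <= d - 5)) and ((not (2*s > 4)) -> 2*s <= d - 5))) and ((not (2*s > 4)) -> 2*s <= d - 5))) and ((not (2*s > 4)) -> 2*s <= d - 5)
The weakest precondition is (2*s > 4 -> ((2*s > 4 -> ((2*s > 4 -> ((not (2*s > 4)) and 2*s <= d - 5)) and ((not (2*s > 4)) -> 2*s <= d - 5))) and ((not (2*s > 4)) -> 2*s <= d - 5))) and ((not (2*s > 4)) -> 2*s <= d - 5).
Check whether (2*s > 4 -> ((2*s > 4 -> ((2*s > 4 -> ((not (2*s > 4)) and 2*s <= -8)) and ((not (2*s > 4)) -> 2*s <= -8))) and ((not (2*s > 4)) -> 2*s <= -8))) and ((not (2*s > 4)) -> 2*s <= -8) and d = -3 implies it.
Every state satisfying the precondition satisfies the weakest precondition: the implication holds.
Answer: valid


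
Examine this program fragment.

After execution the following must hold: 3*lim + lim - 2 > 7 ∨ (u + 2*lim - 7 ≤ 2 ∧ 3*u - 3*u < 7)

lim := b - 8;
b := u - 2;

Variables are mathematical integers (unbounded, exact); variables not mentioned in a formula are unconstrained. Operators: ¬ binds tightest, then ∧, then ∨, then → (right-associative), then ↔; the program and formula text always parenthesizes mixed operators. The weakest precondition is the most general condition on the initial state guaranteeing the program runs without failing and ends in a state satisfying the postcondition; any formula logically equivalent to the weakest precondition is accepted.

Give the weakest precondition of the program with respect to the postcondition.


Working backward. After the program, the postcondition 3*lim + lim - 2 > 7 ∨ (u + 2*lim - 7 ≤ 2 ∧ 3*u - 3*u < 7) must hold; in canonical form it is 4*lim > 9 ∨ 2*lim + u ≤ 9.
Before b := u - 2: 4*lim > 9 ∨ 2*lim + u ≤ 9
Before lim := b - 8: 4*b > 41 ∨ 2*b + u ≤ 25
Answer: WP = 4*b > 41 ∨ 2*b + u ≤ 25


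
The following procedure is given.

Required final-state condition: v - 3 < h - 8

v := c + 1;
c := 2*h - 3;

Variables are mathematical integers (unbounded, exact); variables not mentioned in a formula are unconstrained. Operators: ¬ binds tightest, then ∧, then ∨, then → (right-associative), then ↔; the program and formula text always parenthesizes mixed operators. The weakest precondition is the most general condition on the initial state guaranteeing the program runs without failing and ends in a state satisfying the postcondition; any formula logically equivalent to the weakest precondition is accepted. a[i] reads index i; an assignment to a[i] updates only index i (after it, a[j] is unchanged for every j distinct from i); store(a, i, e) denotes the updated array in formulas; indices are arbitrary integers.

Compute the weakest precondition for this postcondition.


Working backward. After the program, the postcondition v - 3 < h - 8 must hold; in canonical form it is v < h - 5.
Before c := 2*h - 3: v < h - 5
Before v := c + 1: c < h - 6
Answer: WP = c < h - 6


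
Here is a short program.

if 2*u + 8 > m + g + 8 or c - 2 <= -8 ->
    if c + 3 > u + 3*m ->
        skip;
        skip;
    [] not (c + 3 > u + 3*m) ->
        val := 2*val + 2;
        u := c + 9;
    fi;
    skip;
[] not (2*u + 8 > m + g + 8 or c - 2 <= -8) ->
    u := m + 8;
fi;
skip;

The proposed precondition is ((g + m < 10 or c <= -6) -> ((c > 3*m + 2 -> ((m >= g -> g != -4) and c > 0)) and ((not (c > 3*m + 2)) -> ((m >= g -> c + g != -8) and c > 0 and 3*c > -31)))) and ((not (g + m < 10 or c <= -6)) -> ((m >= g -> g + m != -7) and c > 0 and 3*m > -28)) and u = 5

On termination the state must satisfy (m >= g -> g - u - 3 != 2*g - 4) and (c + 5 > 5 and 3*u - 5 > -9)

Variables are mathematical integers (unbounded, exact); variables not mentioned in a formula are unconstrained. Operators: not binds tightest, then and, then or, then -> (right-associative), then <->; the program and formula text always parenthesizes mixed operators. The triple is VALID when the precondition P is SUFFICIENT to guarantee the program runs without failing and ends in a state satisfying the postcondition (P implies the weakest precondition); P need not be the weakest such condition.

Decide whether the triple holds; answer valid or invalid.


Working backward. After the program, the postcondition (m >= g -> g - u - 3 != 2*g - 4) and (c + 5 > 5 and 3*u - 5 > -9) must hold; in canonical form it is (m >= g -> g + u != 1) and c > 0 and 3*u > -4.
Before skip: (m >= g -> g + u != 1) and c > 0 and 3*u > -4
Then branch requires (c > 3*m + u - 3 -> ((m >= g -> g + u != 1) and c > 0 and 3*u > -4)) and ((not (c > 3*m + u - 3)) -> ((m >= g -> c + g != -8) and c > 0 and 3*c > -31)); else branch requires (m >= g -> g + m != -7) and c > 0 and 3*m > -28.
Before the if: ((2*u > g + m or c <= -6) -> ((c > 3*m + u - 3 -> ((m >= g -> g + u != 1) and c > 0 and 3*u > -4)) and ((not (c > 3*m + u - 3)) -> ((m >= g -> c + g != -8) and c > 0 and 3*c > -31)))) and ((not (2*u > g + m or c <= -6)) -> ((m >= g -> g + m != -7) and c > 0 and 3*m > -28))
The weakest precondition is ((2*u > g + m or c <= -6) -> ((c > 3*m + u - 3 -> ((m >= g -> g + u != 1) and c > 0 and 3*u > -4)) and ((not (c > 3*m + u - 3)) -> ((m >= g -> c + g != -8) and c > 0 and 3*c > -31)))) and ((not (2*u > g + m or c <= -6)) -> ((m >= g -> g + m != -7) and c > 0 and 3*m > -28)).
Check whether ((g + m < 10 or c <= -6) -> ((c > 3*m + 2 -> ((m >= g -> g != -4) and c > 0)) and ((not (c > 3*m + 2)) -> ((m >= g -> c + g != -8) and c > 0 and 3*c > -31)))) and ((not (g + m < 10 or c <= -6)) -> ((m >= g -> g + m != -7) and c > 0 and 3*m > -28)) and u = 5 implies it.
Every state satisfying the precondition satisfies the weakest precondition: the implication holds.
Answer: valid


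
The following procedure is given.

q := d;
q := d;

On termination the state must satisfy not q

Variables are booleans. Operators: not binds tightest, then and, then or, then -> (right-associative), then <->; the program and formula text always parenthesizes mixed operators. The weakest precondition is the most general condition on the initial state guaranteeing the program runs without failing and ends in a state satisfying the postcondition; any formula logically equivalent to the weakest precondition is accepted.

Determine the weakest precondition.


Working backward. After the program, not q must hold.
Before q := d: not d
Before q := d: not d
Answer: WP = not d


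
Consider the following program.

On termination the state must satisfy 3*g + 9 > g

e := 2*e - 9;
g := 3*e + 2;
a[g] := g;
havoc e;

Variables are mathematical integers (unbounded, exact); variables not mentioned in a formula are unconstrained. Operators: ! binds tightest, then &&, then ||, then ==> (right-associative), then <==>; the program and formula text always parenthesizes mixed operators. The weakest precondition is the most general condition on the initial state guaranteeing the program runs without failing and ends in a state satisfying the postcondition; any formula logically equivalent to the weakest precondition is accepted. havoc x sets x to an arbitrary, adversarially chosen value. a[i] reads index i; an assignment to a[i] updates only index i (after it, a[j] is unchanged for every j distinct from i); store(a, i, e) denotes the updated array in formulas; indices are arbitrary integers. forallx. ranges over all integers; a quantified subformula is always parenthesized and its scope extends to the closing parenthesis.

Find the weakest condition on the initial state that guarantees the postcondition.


Working backward. After the program, the postcondition 3*g + 9 > g must hold; in canonical form it is 2*g > -9.
Before havoc e: 2*g > -9
Before a[g] := g: 2*g > -9
Before g := 3*e + 2: 6*e > -13
Before e := 2*e - 9: 12*e > 41
Answer: WP = 12*e > 41


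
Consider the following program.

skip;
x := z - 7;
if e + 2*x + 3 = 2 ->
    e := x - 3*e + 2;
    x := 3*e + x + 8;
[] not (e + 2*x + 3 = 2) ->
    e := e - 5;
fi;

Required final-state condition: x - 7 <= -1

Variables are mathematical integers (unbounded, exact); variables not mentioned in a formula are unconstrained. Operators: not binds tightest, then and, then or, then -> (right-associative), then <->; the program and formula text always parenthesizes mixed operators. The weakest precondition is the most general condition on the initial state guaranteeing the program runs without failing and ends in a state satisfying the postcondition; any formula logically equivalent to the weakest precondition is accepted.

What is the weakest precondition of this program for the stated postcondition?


Working backward. After the program, the postcondition x - 7 <= -1 must hold; in canonical form it is x <= 6.
Then branch requires 4*x <= 9*e - 8; else branch requires x <= 6.
Before the if: (e + 2*x = -1 -> 4*x <= 9*e - 8) and ((not (e + 2*x = -1)) -> x <= 6)
Before x := z - 7: (e + 2*z = 13 -> 4*z <= 9*e + 20) and ((not (e + 2*z = 13)) -> z <= 13)
Before skip: (e + 2*z = 13 -> 4*z <= 9*e + 20) and ((not (e + 2*z = 13)) -> z <= 13)
Answer: WP = (e + 2*z = 13 -> 4*z <= 9*e + 20) and ((not (e + 2*z = 13)) -> z <= 13)


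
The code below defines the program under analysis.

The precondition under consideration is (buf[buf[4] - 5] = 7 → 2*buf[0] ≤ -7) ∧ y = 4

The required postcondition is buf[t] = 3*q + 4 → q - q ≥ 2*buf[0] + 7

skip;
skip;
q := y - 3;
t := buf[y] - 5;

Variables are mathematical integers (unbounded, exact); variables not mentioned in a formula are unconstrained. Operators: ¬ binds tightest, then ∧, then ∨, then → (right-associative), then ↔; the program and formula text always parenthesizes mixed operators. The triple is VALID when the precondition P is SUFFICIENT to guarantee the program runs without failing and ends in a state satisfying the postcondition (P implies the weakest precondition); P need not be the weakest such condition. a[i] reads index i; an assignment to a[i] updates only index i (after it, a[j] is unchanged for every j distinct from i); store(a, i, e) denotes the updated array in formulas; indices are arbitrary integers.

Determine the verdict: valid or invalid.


Working backward. After the program, the postcondition buf[t] = 3*q + 4 → q - q ≥ 2*buf[0] + 7 must hold; in canonical form it is buf[t] = 3*q + 4 → 2*buf[0] ≤ -7.
Before t := buf[y] - 5: buf[buf[y] - 5] = 3*q + 4 → 2*buf[0] ≤ -7
Before q := y - 3: buf[buf[y] - 5] = 3*y - 5 → 2*buf[0] ≤ -7
Before skip: buf[buf[y] - 5] = 3*y - 5 → 2*buf[0] ≤ -7
Before skip: buf[buf[y] - 5] = 3*y - 5 → 2*buf[0] ≤ -7
The weakest precondition is buf[buf[y] - 5] = 3*y - 5 → 2*buf[0] ≤ -7.
Check whether (buf[buf[4] - 5] = 7 → 2*buf[0] ≤ -7) ∧ y = 4 implies it.
Every state satisfying the precondition satisfies the weakest precondition: the implication holds.
Answer: valid


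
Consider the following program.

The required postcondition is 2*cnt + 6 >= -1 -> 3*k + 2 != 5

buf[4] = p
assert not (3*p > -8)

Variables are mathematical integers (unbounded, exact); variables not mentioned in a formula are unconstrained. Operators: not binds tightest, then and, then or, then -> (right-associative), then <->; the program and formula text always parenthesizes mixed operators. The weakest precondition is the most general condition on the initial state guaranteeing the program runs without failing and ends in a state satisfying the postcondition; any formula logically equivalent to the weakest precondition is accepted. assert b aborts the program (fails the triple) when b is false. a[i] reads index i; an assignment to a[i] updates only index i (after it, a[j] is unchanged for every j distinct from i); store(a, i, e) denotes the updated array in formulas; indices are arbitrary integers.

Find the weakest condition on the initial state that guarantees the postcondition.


Working backward. After the program, the postcondition 2*cnt + 6 >= -1 -> 3*k + 2 != 5 must hold; in canonical form it is 2*cnt >= -7 -> 3*k != 3.
Before assert not (3*p > -8): (not (3*p > -8)) and (2*cnt >= -7 -> 3*k != 3)
Before buf[4] := p: (not (3*p > -8)) and (2*cnt >= -7 -> 3*k != 3)
Answer: WP = (not (3*p > -8)) and (2*cnt >= -7 -> 3*k != 3)


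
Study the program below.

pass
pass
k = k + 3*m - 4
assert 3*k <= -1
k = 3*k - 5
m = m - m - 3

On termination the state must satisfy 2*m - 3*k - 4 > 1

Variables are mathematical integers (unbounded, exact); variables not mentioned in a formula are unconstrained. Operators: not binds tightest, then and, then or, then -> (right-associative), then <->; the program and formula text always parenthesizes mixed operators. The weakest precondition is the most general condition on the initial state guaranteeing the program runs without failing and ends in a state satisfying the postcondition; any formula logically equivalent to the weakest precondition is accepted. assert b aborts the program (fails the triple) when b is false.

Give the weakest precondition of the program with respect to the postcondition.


Working backward. After the program, the postcondition 2*m - 3*k - 4 > 1 must hold; in canonical form it is 2*m > 3*k + 5.
Before m := m - m - 3: 3*k < -11
Before k := 3*k - 5: 9*k < 4
Before assert 3*k <= -1: 3*k <= -1 and 9*k < 4
Before k := k + 3*m - 4: 3*k + 9*m <= 11 and 9*k + 27*m < 40
Before skip: 3*k + 9*m <= 11 and 9*k + 27*m < 40
Before skip: 3*k + 9*m <= 11 and 9*k + 27*m < 40
Answer: WP = 3*k + 9*m <= 11 and 9*k + 27*m < 40


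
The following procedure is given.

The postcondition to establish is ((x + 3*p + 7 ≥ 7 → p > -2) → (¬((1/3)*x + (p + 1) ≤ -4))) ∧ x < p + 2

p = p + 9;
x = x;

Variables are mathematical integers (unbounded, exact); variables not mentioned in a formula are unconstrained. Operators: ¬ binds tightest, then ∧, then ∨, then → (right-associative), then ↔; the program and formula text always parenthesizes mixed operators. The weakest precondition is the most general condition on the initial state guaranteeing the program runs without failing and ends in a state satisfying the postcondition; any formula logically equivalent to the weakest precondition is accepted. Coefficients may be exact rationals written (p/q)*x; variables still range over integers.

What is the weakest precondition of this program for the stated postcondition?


Working backward. After the program, the postcondition ((x + 3*p + 7 ≥ 7 → p > -2) → (¬((1/3)*x + (p + 1) ≤ -4))) ∧ x < p + 2 must hold; in canonical form it is ((3*p + x ≥ 0 → p > -2) → (¬(p + (1/3)*x ≤ -5))) ∧ x < p + 2.
Before x := x: ((3*p + x ≥ 0 → p > -2) → (¬(p + (1/3)*x ≤ -5))) ∧ x < p + 2
Before p := p + 9: ((3*p + x ≥ -27 → p > -11) → (¬(p + (1/3)*x ≤ -14))) ∧ x < p + 11
Answer: WP = ((3*p + x ≥ -27 → p > -11) → (¬(p + (1/3)*x ≤ -14))) ∧ x < p + 11


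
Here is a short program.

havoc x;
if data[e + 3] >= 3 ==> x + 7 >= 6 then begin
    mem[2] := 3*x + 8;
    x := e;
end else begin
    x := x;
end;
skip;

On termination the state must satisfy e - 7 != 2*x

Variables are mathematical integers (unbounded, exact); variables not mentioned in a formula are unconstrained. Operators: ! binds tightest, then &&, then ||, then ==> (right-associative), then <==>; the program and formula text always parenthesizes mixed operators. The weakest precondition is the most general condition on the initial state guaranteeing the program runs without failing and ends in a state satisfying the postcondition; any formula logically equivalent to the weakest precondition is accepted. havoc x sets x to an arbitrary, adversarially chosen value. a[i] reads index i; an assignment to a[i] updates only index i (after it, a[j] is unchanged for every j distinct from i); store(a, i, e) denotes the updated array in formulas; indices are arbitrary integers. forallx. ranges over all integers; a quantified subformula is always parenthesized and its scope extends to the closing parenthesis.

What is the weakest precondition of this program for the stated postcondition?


Working backward. After the program, the postcondition e - 7 != 2*x must hold; in canonical form it is e != 2*x + 7.
Before skip: e != 2*x + 7
Then branch requires e != -7; else branch requires e != 2*x + 7.
Before the if: ((data[e + 3] >= 3 ==> x >= -1) ==> e != -7) && ((!(data[e + 3] >= 3 ==> x >= -1)) ==> e != 2*x + 7)
Before havoc x: forall x_1. (((data[e + 3] >= 3 ==> x_1 >= -1) ==> e != -7) && ((!(data[e + 3] >= 3 ==> x_1 >= -1)) ==> e != 2*x_1 + 7))
Answer: WP = forall x_1. (((data[e + 3] >= 3 ==> x_1 >= -1) ==> e != -7) && ((!(data[e + 3] >= 3 ==> x_1 >= -1)) ==> e != 2*x_1 + 7))


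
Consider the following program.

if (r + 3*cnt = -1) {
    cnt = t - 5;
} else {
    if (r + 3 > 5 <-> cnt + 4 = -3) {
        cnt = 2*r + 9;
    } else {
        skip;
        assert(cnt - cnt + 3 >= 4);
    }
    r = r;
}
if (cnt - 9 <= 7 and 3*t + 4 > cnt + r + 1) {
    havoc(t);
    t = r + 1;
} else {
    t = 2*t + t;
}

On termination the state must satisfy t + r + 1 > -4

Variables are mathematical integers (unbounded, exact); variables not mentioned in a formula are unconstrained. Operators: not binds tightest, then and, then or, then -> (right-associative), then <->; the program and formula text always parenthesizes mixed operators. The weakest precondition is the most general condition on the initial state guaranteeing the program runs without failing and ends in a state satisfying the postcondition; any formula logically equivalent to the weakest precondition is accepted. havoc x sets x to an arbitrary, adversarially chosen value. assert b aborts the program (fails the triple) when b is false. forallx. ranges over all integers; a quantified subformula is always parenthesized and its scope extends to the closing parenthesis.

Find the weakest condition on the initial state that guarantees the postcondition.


Working backward. After the program, the postcondition t + r + 1 > -4 must hold; in canonical form it is r + t > -5.
Then branch requires 2*r > -6; else branch requires r + 3*t > -5.
Before the if: ((cnt <= 16 and 3*t > cnt + r - 3) -> 2*r > -6) and ((not (cnt <= 16 and 3*t > cnt + r - 3)) -> r + 3*t > -5)
Then branch requires ((t <= 21 and 2*t > r - 8) -> 2*r > -6) and ((not (t <= 21 and 2*t > r - 8)) -> r + 3*t > -5); else branch requires ((r > 2 <-> cnt = -7) -> (((2*r <= 7 and 3*t > 3*r + 6) -> 2*r > -6) and ((not (2*r <= 7 and 3*t > 3*r + 6)) -> r + 3*t > -5))) and (r > 2 <-> cnt = -7).
Before the if: (3*cnt + r = -1 -> (((t <= 21 and 2*t > r - 8) -> 2*r > -6) and ((not (t <= 21 and 2*t > r - 8)) -> r + 3*t > -5))) and ((not (3*cnt + r = -1)) -> (((r > 2 <-> cnt = -7) -> (((2*r <= 7 and 3*t > 3*r + 6) -> 2*r > -6) and ((not (2*r <= 7 and 3*t > 3*r + 6)) -> r + 3*t > -5))) and (r > 2 <-> cnt = -7)))
Answer: WP = (3*cnt + r = -1 -> (((t <= 21 and 2*t > r - 8) -> 2*r > -6) and ((not (t <= 21 and 2*t > r - 8)) -> r + 3*t > -5))) and ((not (3*cnt + r = -1)) -> (((r > 2 <-> cnt = -7) -> (((2*r <= 7 and 3*t > 3*r + 6) -> 2*r > -6) and ((not (2*r <= 7 and 3*t > 3*r + 6)) -> r + 3*t > -5))) and (r > 2 <-> cnt = -7)))


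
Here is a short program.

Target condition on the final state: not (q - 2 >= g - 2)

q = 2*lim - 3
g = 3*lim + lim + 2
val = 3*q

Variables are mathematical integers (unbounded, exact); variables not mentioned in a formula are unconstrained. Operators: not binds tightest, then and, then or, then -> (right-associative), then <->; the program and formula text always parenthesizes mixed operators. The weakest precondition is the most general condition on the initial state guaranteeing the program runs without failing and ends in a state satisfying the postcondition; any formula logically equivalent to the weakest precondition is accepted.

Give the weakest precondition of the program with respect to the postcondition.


Working backward. After the program, the postcondition not (q - 2 >= g - 2) must hold; in canonical form it is not (q >= g).
Before val := 3*q: not (q >= g)
Before g := 3*lim + lim + 2: not (q >= 4*lim + 2)
Before q := 2*lim - 3: not (2*lim <= -5)
Answer: WP = not (2*lim <= -5)


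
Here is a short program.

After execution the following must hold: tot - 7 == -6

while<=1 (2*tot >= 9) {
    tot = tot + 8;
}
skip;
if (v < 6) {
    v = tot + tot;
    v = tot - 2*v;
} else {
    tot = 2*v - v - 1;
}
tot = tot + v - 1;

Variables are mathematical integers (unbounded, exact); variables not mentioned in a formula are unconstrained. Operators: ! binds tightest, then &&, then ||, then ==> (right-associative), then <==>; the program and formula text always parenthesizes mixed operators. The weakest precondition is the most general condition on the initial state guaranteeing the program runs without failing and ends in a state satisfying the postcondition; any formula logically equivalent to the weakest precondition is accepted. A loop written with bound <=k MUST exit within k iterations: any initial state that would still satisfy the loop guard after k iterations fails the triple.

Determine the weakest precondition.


Working backward. After the program, the postcondition tot - 7 == -6 must hold; in canonical form it is tot == 1.
Before tot := tot + v - 1: tot + v == 2
Then branch requires 2*tot == -2; else branch requires 2*v == 3.
Before the if: (v < 6 ==> 2*tot == -2) && ((!(v < 6)) ==> 2*v == 3)
Before skip: (v < 6 ==> 2*tot == -2) && ((!(v < 6)) ==> 2*v == 3)
Before the loop (bound <=1), unroll the exhaustion recursion (WP_0 = exit-now case; WP_j = one more guarded iteration, up to j = 1):
  WP_0: (!(2*tot >= 9)) && (v < 6 ==> 2*tot == -2) && ((!(v < 6)) ==> 2*v == 3)
  WP_1: (2*tot >= 9 ==> ((!(2*tot >= -7)) && (v < 6 ==> 2*tot == -18) && ((!(v < 6)) ==> 2*v == 3))) && ((!(2*tot >= 9)) ==> ((v < 6 ==> 2*tot == -2) && ((!(v < 6)) ==> 2*v == 3)))
So before the loop: (2*tot >= 9 ==> ((!(2*tot >= -7)) && (v < 6 ==> 2*tot == -18) && ((!(v < 6)) ==> 2*v == 3))) && ((!(2*tot >= 9)) ==> ((v < 6 ==> 2*tot == -2) && ((!(v < 6)) ==> 2*v == 3)))
Answer: WP = (2*tot >= 9 ==> ((!(2*tot >= -7)) && (v < 6 ==> 2*tot == -18) && ((!(v < 6)) ==> 2*v == 3))) && ((!(2*tot >= 9)) ==> ((v < 6 ==> 2*tot == -2) && ((!(v < 6)) ==> 2*v == 3)))


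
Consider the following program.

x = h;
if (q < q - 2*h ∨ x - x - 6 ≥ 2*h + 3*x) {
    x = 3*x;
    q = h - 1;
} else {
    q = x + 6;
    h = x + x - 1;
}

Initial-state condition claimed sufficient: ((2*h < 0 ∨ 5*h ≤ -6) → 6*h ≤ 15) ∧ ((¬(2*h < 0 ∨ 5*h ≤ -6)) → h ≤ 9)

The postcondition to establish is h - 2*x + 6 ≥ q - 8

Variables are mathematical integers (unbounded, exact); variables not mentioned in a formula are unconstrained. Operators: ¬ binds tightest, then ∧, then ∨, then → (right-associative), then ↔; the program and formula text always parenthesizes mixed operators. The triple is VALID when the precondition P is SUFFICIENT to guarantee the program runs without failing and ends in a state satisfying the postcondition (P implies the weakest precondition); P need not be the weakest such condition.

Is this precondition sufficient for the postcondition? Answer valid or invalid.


Working backward. After the program, the postcondition h - 2*x + 6 ≥ q - 8 must hold; in canonical form it is h ≥ q + 2*x - 14.
Then branch requires 6*x ≤ 15; else branch requires x ≤ 7.
Before the if: ((2*h < 0 ∨ 2*h + 3*x ≤ -6) → 6*x ≤ 15) ∧ ((¬(2*h < 0 ∨ 2*h + 3*x ≤ -6)) → x ≤ 7)
Before x := h: ((2*h < 0 ∨ 5*h ≤ -6) → 6*h ≤ 15) ∧ ((¬(2*h < 0 ∨ 5*h ≤ -6)) → h ≤ 7)
The weakest precondition is ((2*h < 0 ∨ 5*h ≤ -6) → 6*h ≤ 15) ∧ ((¬(2*h < 0 ∨ 5*h ≤ -6)) → h ≤ 7).
Check whether ((2*h < 0 ∨ 5*h ≤ -6) → 6*h ≤ 15) ∧ ((¬(2*h < 0 ∨ 5*h ≤ -6)) → h ≤ 9) implies it.
Countermodel: at the initial state h = 8, the precondition holds but the weakest precondition fails.
Answer: invalid


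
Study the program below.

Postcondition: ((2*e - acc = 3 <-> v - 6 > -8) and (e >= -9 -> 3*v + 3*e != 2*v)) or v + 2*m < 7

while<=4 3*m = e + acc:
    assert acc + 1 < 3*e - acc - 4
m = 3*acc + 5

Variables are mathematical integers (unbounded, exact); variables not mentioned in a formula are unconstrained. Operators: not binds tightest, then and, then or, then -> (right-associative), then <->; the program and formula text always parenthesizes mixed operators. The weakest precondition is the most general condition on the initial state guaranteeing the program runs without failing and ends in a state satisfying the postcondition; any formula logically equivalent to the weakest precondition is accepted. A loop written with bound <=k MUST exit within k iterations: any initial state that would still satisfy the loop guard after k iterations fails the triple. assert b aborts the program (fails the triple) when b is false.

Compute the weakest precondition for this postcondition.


Working backward. After the program, the postcondition ((2*e - acc = 3 <-> v - 6 > -8) and (e >= -9 -> 3*v + 3*e != 2*v)) or v + 2*m < 7 must hold; in canonical form it is ((2*e = acc + 3 <-> v > -2) and (e >= -9 -> 3*e + v != 0)) or 2*m + v < 7.
Before m := 3*acc + 5: ((2*e = acc + 3 <-> v > -2) and (e >= -9 -> 3*e + v != 0)) or 6*acc + v < -3
Before the loop (bound <=4), unroll the exhaustion recursion (WP_0 = exit-now case; WP_j = one more guarded iteration, up to j = 4):
  WP_0: (not (3*m = acc + e)) and (((2*e = acc + 3 <-> v > -2) and (e >= -9 -> 3*e + v != 0)) or 6*acc + v < -3)
  WP_1: (3*m = acc + e -> (2*acc < 3*e - 5 and (not (3*m = acc + e)) and (((2*e = acc + 3 <-> v > -2) and (e >= -9 -> 3*e + v != 0)) or 6*acc + v < -3))) and ((not (3*m = acc + e)) -> (((2*e = acc + 3 <-> v > -2) and (e >= -9 -> 3*e + v != 0)) or 6*acc + v < -3))
  WP_2: (3*m = acc + e -> (2*acc < 3*e - 5 and (3*m = acc + e -> (2*acc < 3*e - 5 and (not (3*m = acc + e)) and (((2*e = acc + 3 <-> v > -2) and (e >= -9 -> 3*e + v != 0)) or 6*acc + v < -3))) and ((not (3*m = acc + e)) -> (((2*e = acc + 3 <-> v > -2) and (e >= -9 -> 3*e + v != 0)) or 6*acc + v < -3)))) and ((not (3*m = acc + e)) -> (((2*e = acc + 3 <-> v > -2) and (e >= -9 -> 3*e + v != 0)) or 6*acc + v < -3))
  WP_3: (3*m = acc + e -> (2*acc < 3*e - 5 and (3*m = acc + e -> (2*acc < 3*e - 5 and (3*m = acc + e -> (2*acc < 3*e - 5 and (not (3*m = acc + e)) and (((2*e = acc + 3 <-> v > -2) and (e >= -9 -> 3*e + v != 0)) or 6*acc + v < -3))) and ((not (3*m = acc + e)) -> (((2*e = acc + 3 <-> v > -2) and (e >= -9 -> 3*e + v != 0)) or 6*acc + v < -3)))) and ((not (3*m = acc + e)) -> (((2*e = acc + 3 <-> v > -2) and (e >= -9 -> 3*e + v != 0)) or 6*acc + v < -3)))) and ((not (3*m = acc + e)) -> (((2*e = acc + 3 <-> v > -2) and (e >= -9 -> 3*e + v != 0)) or 6*acc + v < -3))
  WP_4: (3*m = acc + e -> (2*acc < 3*e - 5 and (3*m = acc + e -> (2*acc < 3*e - 5 and (3*m = acc + e -> (2*acc < 3*e - 5 and (3*m = acc + e -> (2*acc < 3*e - 5 and (not (3*m = acc + e)) and (((2*e = acc + 3 <-> v > -2) and (e >= -9 -> 3*e + v != 0)) or 6*acc + v < -3))) and ((not (3*m = acc + e)) -> (((2*e = acc + 3 <-> v > -2) and (e >= -9 -> 3*e + v != 0)) or 6*acc + v < -3)))) and ((not (3*m = acc + e)) -> (((2*e = acc + 3 <-> v > -2) and (e >= -9 -> 3*e + v != 0)) or 6*acc + v < -3)))) and ((not (3*m = acc + e)) -> (((2*e = acc + 3 <-> v > -2) and (e >= -9 -> 3*e + v != 0)) or 6*acc + v < -3)))) and ((not (3*m = acc + e)) -> (((2*e = acc + 3 <-> v > -2) and (e >= -9 -> 3*e + v != 0)) or 6*acc + v < -3))
So before the loop: (3*m = acc + e -> (2*acc < 3*e - 5 and (3*m = acc + e -> (2*acc < 3*e - 5 and (3*m = acc + e -> (2*acc < 3*e - 5 and (3*m = acc + e -> (2*acc < 3*e - 5 and (not (3*m = acc + e)) and (((2*e = acc + 3 <-> v > -2) and (e >= -9 -> 3*e + v != 0)) or 6*acc + v < -3))) and ((not (3*m = acc + e)) -> (((2*e = acc + 3 <-> v > -2) and (e >= -9 -> 3*e + v != 0)) or 6*acc + v < -3)))) and ((not (3*m = acc + e)) -> (((2*e = acc + 3 <-> v > -2) and (e >= -9 -> 3*e + v != 0)) or 6*acc + v < -3)))) and ((not (3*m = acc + e)) -> (((2*e = acc + 3 <-> v > -2) and (e >= -9 -> 3*e + v != 0)) or 6*acc + v < -3)))) and ((not (3*m = acc + e)) -> (((2*e = acc + 3 <-> v > -2) and (e >= -9 -> 3*e + v != 0)) or 6*acc + v < -3))
Answer: WP = (3*m = acc + e -> (2*acc < 3*e - 5 and (3*m = acc + e -> (2*acc < 3*e - 5 and (3*m = acc + e -> (2*acc < 3*e - 5 and (3*m = acc + e -> (2*acc < 3*e - 5 and (not (3*m = acc + e)) and (((2*e = acc + 3 <-> v > -2) and (e >= -9 -> 3*e + v != 0)) or 6*acc + v < -3))) and ((not (3*m = acc + e)) -> (((2*e = acc + 3 <-> v > -2) and (e >= -9 -> 3*e + v != 0)) or 6*acc + v < -3)))) and ((not (3*m = acc + e)) -> (((2*e = acc + 3 <-> v > -2) and (e >= -9 -> 3*e + v != 0)) or 6*acc + v < -3)))) and ((not (3*m = acc + e)) -> (((2*e = acc + 3 <-> v > -2) and (e >= -9 -> 3*e + v != 0)) or 6*acc + v < -3)))) and ((not (3*m = acc + e)) -> (((2*e = acc + 3 <-> v > -2) and (e >= -9 -> 3*e + v != 0)) or 6*acc + v < -3))


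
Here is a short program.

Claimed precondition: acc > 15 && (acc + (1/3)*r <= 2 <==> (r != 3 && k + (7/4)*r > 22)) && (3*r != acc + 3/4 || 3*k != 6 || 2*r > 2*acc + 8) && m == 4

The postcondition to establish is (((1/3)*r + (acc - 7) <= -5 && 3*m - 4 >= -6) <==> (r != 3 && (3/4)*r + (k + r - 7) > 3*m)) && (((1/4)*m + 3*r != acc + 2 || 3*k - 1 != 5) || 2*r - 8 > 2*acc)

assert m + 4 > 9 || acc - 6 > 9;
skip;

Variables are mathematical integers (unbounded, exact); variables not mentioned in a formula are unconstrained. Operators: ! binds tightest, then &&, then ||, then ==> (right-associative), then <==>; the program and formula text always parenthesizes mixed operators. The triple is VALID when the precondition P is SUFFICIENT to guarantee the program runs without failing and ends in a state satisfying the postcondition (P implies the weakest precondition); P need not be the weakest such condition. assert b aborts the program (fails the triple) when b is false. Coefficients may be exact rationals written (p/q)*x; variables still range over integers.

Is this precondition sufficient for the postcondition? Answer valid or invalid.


Working backward. After the program, the postcondition (((1/3)*r + (acc - 7) <= -5 && 3*m - 4 >= -6) <==> (r != 3 && (3/4)*r + (k + r - 7) > 3*m)) && (((1/4)*m + 3*r != acc + 2 || 3*k - 1 != 5) || 2*r - 8 > 2*acc) must hold; in canonical form it is ((acc + (1/3)*r <= 2 && 3*m >= -2) <==> (r != 3 && k + (7/4)*r > 3*m + 7)) && ((1/4)*m + 3*r != acc + 2 || 3*k != 6 || 2*r > 2*acc + 8).
Before skip: ((acc + (1/3)*r <= 2 && 3*m >= -2) <==> (r != 3 && k + (7/4)*r > 3*m + 7)) && ((1/4)*m + 3*r != acc + 2 || 3*k != 6 || 2*r > 2*acc + 8)
Before assert m + 4 > 9 || acc - 6 > 9: (m > 5 || acc > 15) && ((acc + (1/3)*r <= 2 && 3*m >= -2) <==> (r != 3 && k + (7/4)*r > 3*m + 7)) && ((1/4)*m + 3*r != acc + 2 || 3*k != 6 || 2*r > 2*acc + 8)
The weakest precondition is (m > 5 || acc > 15) && ((acc + (1/3)*r <= 2 && 3*m >= -2) <==> (r != 3 && k + (7/4)*r > 3*m + 7)) && ((1/4)*m + 3*r != acc + 2 || 3*k != 6 || 2*r > 2*acc + 8).
Check whether acc > 15 && (acc + (1/3)*r <= 2 <==> (r != 3 && k + (7/4)*r > 22)) && (3*r != acc + 3/4 || 3*k != 6 || 2*r > 2*acc + 8) && m == 4 implies it.
Countermodel: at the initial state acc = 24, k = 8, m = 4, r = 8, the precondition holds but the weakest precondition fails.
Answer: invalid
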